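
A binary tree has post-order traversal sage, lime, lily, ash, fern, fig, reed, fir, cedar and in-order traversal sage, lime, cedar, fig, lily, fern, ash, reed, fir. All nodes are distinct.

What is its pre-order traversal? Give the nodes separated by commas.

cedar, lime, sage, fir, reed, fig, fern, lily, ash

The last element of post-order is the root; it splits in-order into left and right subtrees.
Root cedar: left subtree has 2 nodes {sage, lime}, right has 6 {fig, lily, fern, ash, reed, fir}.
  Root lime: left subtree has 1 node {sage}, right has 0 { }.
  Root fir: left subtree has 5 nodes {fig, lily, fern, ash, reed}, right has 0 { }.
    Root reed: left subtree has 4 nodes {fig, lily, fern, ash}, right has 0 { }.
      Root fig: left subtree has 0 nodes { }, right has 3 {lily, fern, ash}.
        Root fern: left subtree has 1 node {lily}, right has 1 {ash}.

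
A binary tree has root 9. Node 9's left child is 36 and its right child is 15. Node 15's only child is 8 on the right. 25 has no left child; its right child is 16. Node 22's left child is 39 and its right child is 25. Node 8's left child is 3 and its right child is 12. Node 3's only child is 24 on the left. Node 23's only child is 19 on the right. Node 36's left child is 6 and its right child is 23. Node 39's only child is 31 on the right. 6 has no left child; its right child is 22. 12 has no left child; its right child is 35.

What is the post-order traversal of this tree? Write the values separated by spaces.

31 39 16 25 22 6 19 23 36 24 3 35 12 8 15 9

Post-order visits the left subtree, then the right subtree, then the node.
At 9: go left to 36.
  At 36: go left to 6.
    At 6: no left child.
    At 6: go right to 22.
      At 22: go left to 39.
        At 39: no left child.
        At 39: go right to 31.
          31 is a leaf — visit 31.
        Visit 39.
      At 22: go right to 25.
        At 25: no left child.
        At 25: go right to 16.
          16 is a leaf — visit 16.
        Visit 25.
      Visit 22.
    Visit 6.
  At 36: go right to 23.
    At 23: no left child.
    At 23: go right to 19.
      19 is a leaf — visit 19.
    Visit 23.
  Visit 36.
At 9: go right to 15.
  At 15: no left child.
  At 15: go right to 8.
    At 8: go left to 3.
      At 3: go left to 24.
        24 is a leaf — visit 24.
      At 3: no right child.
      Visit 3.
    At 8: go right to 12.
      At 12: no left child.
      At 12: go right to 35.
        35 is a leaf — visit 35.
      Visit 12.
    Visit 8.
  Visit 15.
Visit 9.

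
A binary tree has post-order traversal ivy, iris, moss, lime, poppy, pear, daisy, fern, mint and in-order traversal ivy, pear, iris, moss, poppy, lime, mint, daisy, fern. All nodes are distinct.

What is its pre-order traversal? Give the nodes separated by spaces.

The last element of post-order is the root; it splits in-order into left and right subtrees.
Root mint: left subtree has 6 nodes {ivy, pear, iris, moss, poppy, lime}, right has 2 {daisy, fern}.
  Root pear: left subtree has 1 node {ivy}, right has 4 {iris, moss, poppy, lime}.
    Root poppy: left subtree has 2 nodes {iris, moss}, right has 1 {lime}.
      Root moss: left subtree has 1 node {iris}, right has 0 { }.
  Root fern: left subtree has 1 node {daisy}, right has 0 { }.

mint pear ivy poppy moss iris lime fern daisy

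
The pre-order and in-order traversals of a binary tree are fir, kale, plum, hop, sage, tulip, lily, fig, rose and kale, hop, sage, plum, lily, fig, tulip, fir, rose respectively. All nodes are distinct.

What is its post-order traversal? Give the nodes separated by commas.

sage, hop, fig, lily, tulip, plum, kale, rose, fir

The first element of pre-order is the root; it splits in-order into left and right subtrees.
Root fir: left subtree has 7 nodes {kale, hop, sage, plum, lily, fig, tulip}, right has 1 {rose}.
  Root kale: left subtree has 0 nodes { }, right has 6 {hop, sage, plum, lily, fig, tulip}.
    Root plum: left subtree has 2 nodes {hop, sage}, right has 3 {lily, fig, tulip}.
      Root hop: left subtree has 0 nodes { }, right has 1 {sage}.
      Root tulip: left subtree has 2 nodes {lily, fig}, right has 0 { }.
        Root lily: left subtree has 0 nodes { }, right has 1 {fig}.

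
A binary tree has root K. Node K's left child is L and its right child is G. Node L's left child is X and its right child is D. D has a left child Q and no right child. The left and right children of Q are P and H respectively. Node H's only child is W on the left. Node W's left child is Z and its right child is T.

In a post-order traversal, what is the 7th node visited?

Q

Post-order visits the left subtree, then the right subtree, then the node.
At K: go left to L.
  At L: go left to X.
    X is a leaf — visit X.
  At L: go right to D.
    At D: go left to Q.
      At Q: go left to P.
        P is a leaf — visit P.
      At Q: go right to H.
        At H: go left to W.
          At W: go left to Z.
            Z is a leaf — visit Z.
          At W: go right to T.
            T is a leaf — visit T.
          Visit W.
        At H: no right child.
        Visit H.
      Visit Q.
    At D: no right child.
    Visit D.
  Visit L.
At K: go right to G.
  G is a leaf — visit G.
Visit K.
Full post-order sequence: X, P, Z, T, W, H, Q, D, L, G, K.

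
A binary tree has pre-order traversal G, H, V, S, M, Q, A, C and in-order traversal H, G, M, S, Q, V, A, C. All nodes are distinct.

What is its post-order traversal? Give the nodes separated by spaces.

The first element of pre-order is the root; it splits in-order into left and right subtrees.
Root G: left subtree has 1 node {H}, right has 6 {M, S, Q, V, A, C}.
  Root V: left subtree has 3 nodes {M, S, Q}, right has 2 {A, C}.
    Root S: left subtree has 1 node {M}, right has 1 {Q}.
    Root A: left subtree has 0 nodes { }, right has 1 {C}.

H M Q S C A V G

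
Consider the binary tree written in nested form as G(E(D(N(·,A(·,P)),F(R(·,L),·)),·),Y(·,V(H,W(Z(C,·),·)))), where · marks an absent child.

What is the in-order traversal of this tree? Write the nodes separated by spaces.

In-order visits the left subtree, then the node, then the right subtree.
At G: go left to E.
  At E: go left to D.
    At D: go left to N.
      At N: no left child.
      Visit N.
      At N: go right to A.
        At A: no left child.
        Visit A.
        At A: go right to P.
          P is a leaf — visit P.
    Visit D.
    At D: go right to F.
      At F: go left to R.
        At R: no left child.
        Visit R.
        At R: go right to L.
          L is a leaf — visit L.
      Visit F.
      At F: no right child.
  Visit E.
  At E: no right child.
Visit G.
At G: go right to Y.
  At Y: no left child.
  Visit Y.
  At Y: go right to V.
    At V: go left to H.
      H is a leaf — visit H.
    Visit V.
    At V: go right to W.
      At W: go left to Z.
        At Z: go left to C.
          C is a leaf — visit C.
        Visit Z.
        At Z: no right child.
      Visit W.
      At W: no right child.

N A P D R L F E G Y H V C Z W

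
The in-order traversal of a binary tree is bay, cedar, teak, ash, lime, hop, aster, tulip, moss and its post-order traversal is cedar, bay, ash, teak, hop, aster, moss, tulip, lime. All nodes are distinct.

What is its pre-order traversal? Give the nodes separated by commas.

lime, teak, bay, cedar, ash, tulip, aster, hop, moss

The last element of post-order is the root; it splits in-order into left and right subtrees.
Root lime: left subtree has 4 nodes {bay, cedar, teak, ash}, right has 4 {hop, aster, tulip, moss}.
  Root teak: left subtree has 2 nodes {bay, cedar}, right has 1 {ash}.
    Root bay: left subtree has 0 nodes { }, right has 1 {cedar}.
  Root tulip: left subtree has 2 nodes {hop, aster}, right has 1 {moss}.
    Root aster: left subtree has 1 node {hop}, right has 0 { }.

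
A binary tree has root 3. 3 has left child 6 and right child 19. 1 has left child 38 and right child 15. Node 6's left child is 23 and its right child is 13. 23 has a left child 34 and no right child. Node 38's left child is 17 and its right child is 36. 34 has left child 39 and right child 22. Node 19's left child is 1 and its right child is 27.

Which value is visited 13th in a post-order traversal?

19

Post-order visits the left subtree, then the right subtree, then the node.
At 3: go left to 6.
  At 6: go left to 23.
    At 23: go left to 34.
      At 34: go left to 39.
        39 is a leaf — visit 39.
      At 34: go right to 22.
        22 is a leaf — visit 22.
      Visit 34.
    At 23: no right child.
    Visit 23.
  At 6: go right to 13.
    13 is a leaf — visit 13.
  Visit 6.
At 3: go right to 19.
  At 19: go left to 1.
    At 1: go left to 38.
      At 38: go left to 17.
        17 is a leaf — visit 17.
      At 38: go right to 36.
        36 is a leaf — visit 36.
      Visit 38.
    At 1: go right to 15.
      15 is a leaf — visit 15.
    Visit 1.
  At 19: go right to 27.
    27 is a leaf — visit 27.
  Visit 19.
Visit 3.
Full post-order sequence: 39, 22, 34, 23, 13, 6, 17, 36, 38, 15, 1, 27, 19, 3.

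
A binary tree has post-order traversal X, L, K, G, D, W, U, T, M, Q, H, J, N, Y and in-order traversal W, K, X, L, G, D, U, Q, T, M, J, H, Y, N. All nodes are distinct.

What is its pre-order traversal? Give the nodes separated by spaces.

The last element of post-order is the root; it splits in-order into left and right subtrees.
Root Y: left subtree has 12 nodes {W, K, X, L, G, D, U, Q, T, M, J, H}, right has 1 {N}.
  Root J: left subtree has 10 nodes {W, K, X, L, G, D, U, Q, T, M}, right has 1 {H}.
    Root Q: left subtree has 7 nodes {W, K, X, L, G, D, U}, right has 2 {T, M}.
      Root U: left subtree has 6 nodes {W, K, X, L, G, D}, right has 0 { }.
        Root W: left subtree has 0 nodes { }, right has 5 {K, X, L, G, D}.
          Root D: left subtree has 4 nodes {K, X, L, G}, right has 0 { }.
            Root G: left subtree has 3 nodes {K, X, L}, right has 0 { }.
              Root K: left subtree has 0 nodes { }, right has 2 {X, L}.
                Root L: left subtree has 1 node {X}, right has 0 { }.
      Root M: left subtree has 1 node {T}, right has 0 { }.

Y J Q U W D G K L X M T H N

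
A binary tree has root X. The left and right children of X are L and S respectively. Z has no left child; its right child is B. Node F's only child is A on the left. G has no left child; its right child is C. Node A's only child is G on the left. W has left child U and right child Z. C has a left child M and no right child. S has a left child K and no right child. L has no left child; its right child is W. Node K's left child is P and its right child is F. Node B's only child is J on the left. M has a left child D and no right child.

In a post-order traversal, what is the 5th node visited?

W

Post-order visits the left subtree, then the right subtree, then the node.
At X: go left to L.
  At L: no left child.
  At L: go right to W.
    At W: go left to U.
      U is a leaf — visit U.
    At W: go right to Z.
      At Z: no left child.
      At Z: go right to B.
        At B: go left to J.
          J is a leaf — visit J.
        At B: no right child.
        Visit B.
      Visit Z.
    Visit W.
  Visit L.
At X: go right to S.
  At S: go left to K.
    At K: go left to P.
      P is a leaf — visit P.
    At K: go right to F.
      At F: go left to A.
        At A: go left to G.
          At G: no left child.
          At G: go right to C.
            At C: go left to M.
              At M: go left to D.
                D is a leaf — visit D.
              At M: no right child.
              Visit M.
            At C: no right child.
            Visit C.
          Visit G.
        At A: no right child.
        Visit A.
      At F: no right child.
      Visit F.
    Visit K.
  At S: no right child.
  Visit S.
Visit X.
Full post-order sequence: U, J, B, Z, W, L, P, D, M, C, G, A, F, K, S, X.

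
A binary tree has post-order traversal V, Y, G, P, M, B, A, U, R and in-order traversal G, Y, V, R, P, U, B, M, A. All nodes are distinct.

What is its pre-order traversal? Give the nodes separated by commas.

The last element of post-order is the root; it splits in-order into left and right subtrees.
Root R: left subtree has 3 nodes {G, Y, V}, right has 5 {P, U, B, M, A}.
  Root G: left subtree has 0 nodes { }, right has 2 {Y, V}.
    Root Y: left subtree has 0 nodes { }, right has 1 {V}.
  Root U: left subtree has 1 node {P}, right has 3 {B, M, A}.
    Root A: left subtree has 2 nodes {B, M}, right has 0 { }.
      Root B: left subtree has 0 nodes { }, right has 1 {M}.

R, G, Y, V, U, P, A, B, M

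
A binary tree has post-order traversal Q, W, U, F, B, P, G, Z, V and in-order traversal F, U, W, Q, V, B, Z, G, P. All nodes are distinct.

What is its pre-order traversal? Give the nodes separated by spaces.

V F U W Q Z B G P

The last element of post-order is the root; it splits in-order into left and right subtrees.
Root V: left subtree has 4 nodes {F, U, W, Q}, right has 4 {B, Z, G, P}.
  Root F: left subtree has 0 nodes { }, right has 3 {U, W, Q}.
    Root U: left subtree has 0 nodes { }, right has 2 {W, Q}.
      Root W: left subtree has 0 nodes { }, right has 1 {Q}.
  Root Z: left subtree has 1 node {B}, right has 2 {G, P}.
    Root G: left subtree has 0 nodes { }, right has 1 {P}.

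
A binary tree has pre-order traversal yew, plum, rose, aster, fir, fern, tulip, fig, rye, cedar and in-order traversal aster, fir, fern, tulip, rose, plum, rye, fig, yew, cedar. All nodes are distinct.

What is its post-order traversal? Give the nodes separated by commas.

The first element of pre-order is the root; it splits in-order into left and right subtrees.
Root yew: left subtree has 8 nodes {aster, fir, fern, tulip, rose, plum, rye, fig}, right has 1 {cedar}.
  Root plum: left subtree has 5 nodes {aster, fir, fern, tulip, rose}, right has 2 {rye, fig}.
    Root rose: left subtree has 4 nodes {aster, fir, fern, tulip}, right has 0 { }.
      Root aster: left subtree has 0 nodes { }, right has 3 {fir, fern, tulip}.
        Root fir: left subtree has 0 nodes { }, right has 2 {fern, tulip}.
          Root fern: left subtree has 0 nodes { }, right has 1 {tulip}.
    Root fig: left subtree has 1 node {rye}, right has 0 { }.

tulip, fern, fir, aster, rose, rye, fig, plum, cedar, yew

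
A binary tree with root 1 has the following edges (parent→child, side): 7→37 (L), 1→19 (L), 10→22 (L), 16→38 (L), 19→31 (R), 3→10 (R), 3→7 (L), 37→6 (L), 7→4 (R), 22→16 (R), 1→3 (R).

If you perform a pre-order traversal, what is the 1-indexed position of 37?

6

Pre-order visits the node, then its left subtree, then its right subtree.
Visit 1.
At 1: go left to 19.
  Visit 19.
  At 19: no left child.
  At 19: go right to 31.
    31 is a leaf — visit 31.
At 1: go right to 3.
  Visit 3.
  At 3: go left to 7.
    Visit 7.
    At 7: go left to 37.
      Visit 37.
      At 37: go left to 6.
        6 is a leaf — visit 6.
      At 37: no right child.
    At 7: go right to 4.
      4 is a leaf — visit 4.
  At 3: go right to 10.
    Visit 10.
    At 10: go left to 22.
      Visit 22.
      At 22: no left child.
      At 22: go right to 16.
        Visit 16.
        At 16: go left to 38.
          38 is a leaf — visit 38.
        At 16: no right child.
    At 10: no right child.
Full pre-order sequence: 1, 19, 31, 3, 7, 37, 6, 4, 10, 22, 16, 38.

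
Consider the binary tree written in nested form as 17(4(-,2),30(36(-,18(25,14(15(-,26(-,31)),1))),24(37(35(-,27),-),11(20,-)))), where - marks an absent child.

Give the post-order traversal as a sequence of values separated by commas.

2, 4, 25, 31, 26, 15, 1, 14, 18, 36, 27, 35, 37, 20, 11, 24, 30, 17

Post-order visits the left subtree, then the right subtree, then the node.
At 17: go left to 4.
  At 4: no left child.
  At 4: go right to 2.
    2 is a leaf — visit 2.
  Visit 4.
At 17: go right to 30.
  At 30: go left to 36.
    At 36: no left child.
    At 36: go right to 18.
      At 18: go left to 25.
        25 is a leaf — visit 25.
      At 18: go right to 14.
        At 14: go left to 15.
          At 15: no left child.
          At 15: go right to 26.
            At 26: no left child.
            At 26: go right to 31.
              31 is a leaf — visit 31.
            Visit 26.
          Visit 15.
        At 14: go right to 1.
          1 is a leaf — visit 1.
        Visit 14.
      Visit 18.
    Visit 36.
  At 30: go right to 24.
    At 24: go left to 37.
      At 37: go left to 35.
        At 35: no left child.
        At 35: go right to 27.
          27 is a leaf — visit 27.
        Visit 35.
      At 37: no right child.
      Visit 37.
    At 24: go right to 11.
      At 11: go left to 20.
        20 is a leaf — visit 20.
      At 11: no right child.
      Visit 11.
    Visit 24.
  Visit 30.
Visit 17.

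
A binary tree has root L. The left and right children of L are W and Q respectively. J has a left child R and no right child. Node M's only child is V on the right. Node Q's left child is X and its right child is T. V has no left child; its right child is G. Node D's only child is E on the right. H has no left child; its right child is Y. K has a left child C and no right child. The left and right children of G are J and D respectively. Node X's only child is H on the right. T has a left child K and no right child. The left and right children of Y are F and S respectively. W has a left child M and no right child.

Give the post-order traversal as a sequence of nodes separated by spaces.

Post-order visits the left subtree, then the right subtree, then the node.
At L: go left to W.
  At W: go left to M.
    At M: no left child.
    At M: go right to V.
      At V: no left child.
      At V: go right to G.
        At G: go left to J.
          At J: go left to R.
            R is a leaf — visit R.
          At J: no right child.
          Visit J.
        At G: go right to D.
          At D: no left child.
          At D: go right to E.
            E is a leaf — visit E.
          Visit D.
        Visit G.
      Visit V.
    Visit M.
  At W: no right child.
  Visit W.
At L: go right to Q.
  At Q: go left to X.
    At X: no left child.
    At X: go right to H.
      At H: no left child.
      At H: go right to Y.
        At Y: go left to F.
          F is a leaf — visit F.
        At Y: go right to S.
          S is a leaf — visit S.
        Visit Y.
      Visit H.
    Visit X.
  At Q: go right to T.
    At T: go left to K.
      At K: go left to C.
        C is a leaf — visit C.
      At K: no right child.
      Visit K.
    At T: no right child.
    Visit T.
  Visit Q.
Visit L.

R J E D G V M W F S Y H X C K T Q L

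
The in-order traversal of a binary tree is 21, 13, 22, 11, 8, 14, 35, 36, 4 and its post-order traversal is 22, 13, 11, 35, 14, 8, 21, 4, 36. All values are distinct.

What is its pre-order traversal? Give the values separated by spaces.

The last element of post-order is the root; it splits in-order into left and right subtrees.
Root 36: left subtree has 7 nodes {21, 13, 22, 11, 8, 14, 35}, right has 1 {4}.
  Root 21: left subtree has 0 nodes { }, right has 6 {13, 22, 11, 8, 14, 35}.
    Root 8: left subtree has 3 nodes {13, 22, 11}, right has 2 {14, 35}.
      Root 11: left subtree has 2 nodes {13, 22}, right has 0 { }.
        Root 13: left subtree has 0 nodes { }, right has 1 {22}.
      Root 14: left subtree has 0 nodes { }, right has 1 {35}.

36 21 8 11 13 22 14 35 4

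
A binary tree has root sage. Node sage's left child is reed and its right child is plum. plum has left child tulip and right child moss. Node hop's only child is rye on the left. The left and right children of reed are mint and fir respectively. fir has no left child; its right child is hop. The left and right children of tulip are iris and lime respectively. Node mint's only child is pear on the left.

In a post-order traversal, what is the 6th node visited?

Post-order visits the left subtree, then the right subtree, then the node.
At sage: go left to reed.
  At reed: go left to mint.
    At mint: go left to pear.
      pear is a leaf — visit pear.
    At mint: no right child.
    Visit mint.
  At reed: go right to fir.
    At fir: no left child.
    At fir: go right to hop.
      At hop: go left to rye.
        rye is a leaf — visit rye.
      At hop: no right child.
      Visit hop.
    Visit fir.
  Visit reed.
At sage: go right to plum.
  At plum: go left to tulip.
    At tulip: go left to iris.
      iris is a leaf — visit iris.
    At tulip: go right to lime.
      lime is a leaf — visit lime.
    Visit tulip.
  At plum: go right to moss.
    moss is a leaf — visit moss.
  Visit plum.
Visit sage.
Full post-order sequence: pear, mint, rye, hop, fir, reed, iris, lime, tulip, moss, plum, sage.

reed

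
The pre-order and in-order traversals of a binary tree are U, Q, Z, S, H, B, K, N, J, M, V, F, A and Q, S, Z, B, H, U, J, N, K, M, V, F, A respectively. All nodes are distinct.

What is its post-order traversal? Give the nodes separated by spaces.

S B H Z Q J N A F V M K U

The first element of pre-order is the root; it splits in-order into left and right subtrees.
Root U: left subtree has 5 nodes {Q, S, Z, B, H}, right has 7 {J, N, K, M, V, F, A}.
  Root Q: left subtree has 0 nodes { }, right has 4 {S, Z, B, H}.
    Root Z: left subtree has 1 node {S}, right has 2 {B, H}.
      Root H: left subtree has 1 node {B}, right has 0 { }.
  Root K: left subtree has 2 nodes {J, N}, right has 4 {M, V, F, A}.
    Root N: left subtree has 1 node {J}, right has 0 { }.
    Root M: left subtree has 0 nodes { }, right has 3 {V, F, A}.
      Root V: left subtree has 0 nodes { }, right has 2 {F, A}.
        Root F: left subtree has 0 nodes { }, right has 1 {A}.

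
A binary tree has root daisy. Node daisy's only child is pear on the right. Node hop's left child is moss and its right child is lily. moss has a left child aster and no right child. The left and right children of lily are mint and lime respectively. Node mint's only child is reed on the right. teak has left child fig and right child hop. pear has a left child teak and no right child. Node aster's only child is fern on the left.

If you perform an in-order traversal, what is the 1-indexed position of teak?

In-order visits the left subtree, then the node, then the right subtree.
At daisy: no left child.
Visit daisy.
At daisy: go right to pear.
  At pear: go left to teak.
    At teak: go left to fig.
      fig is a leaf — visit fig.
    Visit teak.
    At teak: go right to hop.
      At hop: go left to moss.
        At moss: go left to aster.
          At aster: go left to fern.
            fern is a leaf — visit fern.
          Visit aster.
          At aster: no right child.
        Visit moss.
        At moss: no right child.
      Visit hop.
      At hop: go right to lily.
        At lily: go left to mint.
          At mint: no left child.
          Visit mint.
          At mint: go right to reed.
            reed is a leaf — visit reed.
        Visit lily.
        At lily: go right to lime.
          lime is a leaf — visit lime.
  Visit pear.
  At pear: no right child.
Full in-order sequence: daisy, fig, teak, fern, aster, moss, hop, mint, reed, lily, lime, pear.

3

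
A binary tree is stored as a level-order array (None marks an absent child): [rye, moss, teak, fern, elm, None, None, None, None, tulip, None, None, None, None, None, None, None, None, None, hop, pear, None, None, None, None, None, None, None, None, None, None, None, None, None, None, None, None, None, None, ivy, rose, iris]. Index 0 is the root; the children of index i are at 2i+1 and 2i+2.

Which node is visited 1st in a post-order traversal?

fern

Post-order visits the left subtree, then the right subtree, then the node.
At rye: go left to moss.
  At moss: go left to fern.
    fern is a leaf — visit fern.
  At moss: go right to elm.
    At elm: go left to tulip.
      At tulip: go left to hop.
        At hop: go left to ivy.
          ivy is a leaf — visit ivy.
        At hop: go right to rose.
          rose is a leaf — visit rose.
        Visit hop.
      At tulip: go right to pear.
        At pear: go left to iris.
          iris is a leaf — visit iris.
        At pear: no right child.
        Visit pear.
      Visit tulip.
    At elm: no right child.
    Visit elm.
  Visit moss.
At rye: go right to teak.
  teak is a leaf — visit teak.
Visit rye.
Full post-order sequence: fern, ivy, rose, hop, iris, pear, tulip, elm, moss, teak, rye.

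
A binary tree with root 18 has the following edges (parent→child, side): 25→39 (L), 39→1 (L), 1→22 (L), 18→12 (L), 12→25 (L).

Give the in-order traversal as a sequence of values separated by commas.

22, 1, 39, 25, 12, 18

In-order visits the left subtree, then the node, then the right subtree.
At 18: go left to 12.
  At 12: go left to 25.
    At 25: go left to 39.
      At 39: go left to 1.
        At 1: go left to 22.
          22 is a leaf — visit 22.
        Visit 1.
        At 1: no right child.
      Visit 39.
      At 39: no right child.
    Visit 25.
    At 25: no right child.
  Visit 12.
  At 12: no right child.
Visit 18.
At 18: no right child.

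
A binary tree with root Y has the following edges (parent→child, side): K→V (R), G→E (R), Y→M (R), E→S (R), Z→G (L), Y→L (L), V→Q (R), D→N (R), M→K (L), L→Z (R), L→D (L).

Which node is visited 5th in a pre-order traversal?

Pre-order visits the node, then its left subtree, then its right subtree.
Visit Y.
At Y: go left to L.
  Visit L.
  At L: go left to D.
    Visit D.
    At D: no left child.
    At D: go right to N.
      N is a leaf — visit N.
  At L: go right to Z.
    Visit Z.
    At Z: go left to G.
      Visit G.
      At G: no left child.
      At G: go right to E.
        Visit E.
        At E: no left child.
        At E: go right to S.
          S is a leaf — visit S.
    At Z: no right child.
At Y: go right to M.
  Visit M.
  At M: go left to K.
    Visit K.
    At K: no left child.
    At K: go right to V.
      Visit V.
      At V: no left child.
      At V: go right to Q.
        Q is a leaf — visit Q.
  At M: no right child.
Full pre-order sequence: Y, L, D, N, Z, G, E, S, M, K, V, Q.

Z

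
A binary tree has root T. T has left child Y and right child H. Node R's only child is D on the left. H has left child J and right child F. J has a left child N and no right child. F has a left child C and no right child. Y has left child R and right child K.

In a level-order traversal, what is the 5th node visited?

K

Level-order visits nodes level by level from the root, left to right within each level.
Level 0: T
Level 1: Y, H
Level 2: R, K, J, F
Level 3: D, N, C
Full level-order sequence: T, Y, H, R, K, J, F, D, N, C.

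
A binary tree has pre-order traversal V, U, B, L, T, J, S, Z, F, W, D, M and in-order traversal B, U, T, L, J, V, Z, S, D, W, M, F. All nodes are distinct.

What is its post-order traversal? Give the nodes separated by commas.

The first element of pre-order is the root; it splits in-order into left and right subtrees.
Root V: left subtree has 5 nodes {B, U, T, L, J}, right has 6 {Z, S, D, W, M, F}.
  Root U: left subtree has 1 node {B}, right has 3 {T, L, J}.
    Root L: left subtree has 1 node {T}, right has 1 {J}.
  Root S: left subtree has 1 node {Z}, right has 4 {D, W, M, F}.
    Root F: left subtree has 3 nodes {D, W, M}, right has 0 { }.
      Root W: left subtree has 1 node {D}, right has 1 {M}.

B, T, J, L, U, Z, D, M, W, F, S, V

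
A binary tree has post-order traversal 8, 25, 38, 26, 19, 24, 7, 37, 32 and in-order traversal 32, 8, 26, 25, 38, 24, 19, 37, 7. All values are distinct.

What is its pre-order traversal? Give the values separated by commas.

32, 37, 24, 26, 8, 38, 25, 19, 7

The last element of post-order is the root; it splits in-order into left and right subtrees.
Root 32: left subtree has 0 nodes { }, right has 8 {8, 26, 25, 38, 24, 19, 37, 7}.
  Root 37: left subtree has 6 nodes {8, 26, 25, 38, 24, 19}, right has 1 {7}.
    Root 24: left subtree has 4 nodes {8, 26, 25, 38}, right has 1 {19}.
      Root 26: left subtree has 1 node {8}, right has 2 {25, 38}.
        Root 38: left subtree has 1 node {25}, right has 0 { }.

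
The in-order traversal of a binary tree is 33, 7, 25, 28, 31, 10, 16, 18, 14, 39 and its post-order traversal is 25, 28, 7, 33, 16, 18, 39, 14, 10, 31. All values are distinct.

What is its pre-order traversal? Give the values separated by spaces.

31 33 7 28 25 10 14 18 16 39

The last element of post-order is the root; it splits in-order into left and right subtrees.
Root 31: left subtree has 4 nodes {33, 7, 25, 28}, right has 5 {10, 16, 18, 14, 39}.
  Root 33: left subtree has 0 nodes { }, right has 3 {7, 25, 28}.
    Root 7: left subtree has 0 nodes { }, right has 2 {25, 28}.
      Root 28: left subtree has 1 node {25}, right has 0 { }.
  Root 10: left subtree has 0 nodes { }, right has 4 {16, 18, 14, 39}.
    Root 14: left subtree has 2 nodes {16, 18}, right has 1 {39}.
      Root 18: left subtree has 1 node {16}, right has 0 { }.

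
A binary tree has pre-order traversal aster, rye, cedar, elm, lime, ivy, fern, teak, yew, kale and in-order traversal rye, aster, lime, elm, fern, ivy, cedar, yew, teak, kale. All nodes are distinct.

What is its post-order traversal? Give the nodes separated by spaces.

rye lime fern ivy elm yew kale teak cedar aster

The first element of pre-order is the root; it splits in-order into left and right subtrees.
Root aster: left subtree has 1 node {rye}, right has 8 {lime, elm, fern, ivy, cedar, yew, teak, kale}.
  Root cedar: left subtree has 4 nodes {lime, elm, fern, ivy}, right has 3 {yew, teak, kale}.
    Root elm: left subtree has 1 node {lime}, right has 2 {fern, ivy}.
      Root ivy: left subtree has 1 node {fern}, right has 0 { }.
    Root teak: left subtree has 1 node {yew}, right has 1 {kale}.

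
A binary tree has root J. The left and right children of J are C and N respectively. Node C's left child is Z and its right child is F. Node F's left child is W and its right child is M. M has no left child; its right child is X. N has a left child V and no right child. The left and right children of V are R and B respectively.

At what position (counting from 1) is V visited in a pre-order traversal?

9

Pre-order visits the node, then its left subtree, then its right subtree.
Visit J.
At J: go left to C.
  Visit C.
  At C: go left to Z.
    Z is a leaf — visit Z.
  At C: go right to F.
    Visit F.
    At F: go left to W.
      W is a leaf — visit W.
    At F: go right to M.
      Visit M.
      At M: no left child.
      At M: go right to X.
        X is a leaf — visit X.
At J: go right to N.
  Visit N.
  At N: go left to V.
    Visit V.
    At V: go left to R.
      R is a leaf — visit R.
    At V: go right to B.
      B is a leaf — visit B.
  At N: no right child.
Full pre-order sequence: J, C, Z, F, W, M, X, N, V, R, B.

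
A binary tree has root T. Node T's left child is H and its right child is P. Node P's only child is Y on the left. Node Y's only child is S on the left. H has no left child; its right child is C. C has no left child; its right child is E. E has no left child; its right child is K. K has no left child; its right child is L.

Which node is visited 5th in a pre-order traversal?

Pre-order visits the node, then its left subtree, then its right subtree.
Visit T.
At T: go left to H.
  Visit H.
  At H: no left child.
  At H: go right to C.
    Visit C.
    At C: no left child.
    At C: go right to E.
      Visit E.
      At E: no left child.
      At E: go right to K.
        Visit K.
        At K: no left child.
        At K: go right to L.
          L is a leaf — visit L.
At T: go right to P.
  Visit P.
  At P: go left to Y.
    Visit Y.
    At Y: go left to S.
      S is a leaf — visit S.
    At Y: no right child.
  At P: no right child.
Full pre-order sequence: T, H, C, E, K, L, P, Y, S.

K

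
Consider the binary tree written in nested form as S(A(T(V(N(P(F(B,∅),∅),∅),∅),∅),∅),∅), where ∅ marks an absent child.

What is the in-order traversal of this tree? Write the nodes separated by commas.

In-order visits the left subtree, then the node, then the right subtree.
At S: go left to A.
  At A: go left to T.
    At T: go left to V.
      At V: go left to N.
        At N: go left to P.
          At P: go left to F.
            At F: go left to B.
              B is a leaf — visit B.
            Visit F.
            At F: no right child.
          Visit P.
          At P: no right child.
        Visit N.
        At N: no right child.
      Visit V.
      At V: no right child.
    Visit T.
    At T: no right child.
  Visit A.
  At A: no right child.
Visit S.
At S: no right child.

B, F, P, N, V, T, A, S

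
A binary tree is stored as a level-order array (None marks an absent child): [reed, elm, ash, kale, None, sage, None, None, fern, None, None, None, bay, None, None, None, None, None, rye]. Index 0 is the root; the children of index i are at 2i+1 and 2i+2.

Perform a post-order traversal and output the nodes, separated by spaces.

rye fern kale elm bay sage ash reed

Post-order visits the left subtree, then the right subtree, then the node.
At reed: go left to elm.
  At elm: go left to kale.
    At kale: no left child.
    At kale: go right to fern.
      At fern: no left child.
      At fern: go right to rye.
        rye is a leaf — visit rye.
      Visit fern.
    Visit kale.
  At elm: no right child.
  Visit elm.
At reed: go right to ash.
  At ash: go left to sage.
    At sage: no left child.
    At sage: go right to bay.
      bay is a leaf — visit bay.
    Visit sage.
  At ash: no right child.
  Visit ash.
Visit reed.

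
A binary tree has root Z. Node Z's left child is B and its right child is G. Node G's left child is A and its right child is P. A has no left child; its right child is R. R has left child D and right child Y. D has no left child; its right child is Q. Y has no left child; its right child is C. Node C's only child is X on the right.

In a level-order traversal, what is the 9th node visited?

Level-order visits nodes level by level from the root, left to right within each level.
Level 0: Z
Level 1: B, G
Level 2: A, P
Level 3: R
Level 4: D, Y
Level 5: Q, C
Level 6: X
Full level-order sequence: Z, B, G, A, P, R, D, Y, Q, C, X.

Q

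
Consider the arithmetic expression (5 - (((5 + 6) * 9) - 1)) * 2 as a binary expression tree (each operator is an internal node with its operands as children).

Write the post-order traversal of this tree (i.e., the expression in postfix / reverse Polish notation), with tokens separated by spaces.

Post-order on an expression tree gives postfix notation: for each operator, emit left operand, right operand, then the operator.

5 5 6 + 9 * 1 - - 2 *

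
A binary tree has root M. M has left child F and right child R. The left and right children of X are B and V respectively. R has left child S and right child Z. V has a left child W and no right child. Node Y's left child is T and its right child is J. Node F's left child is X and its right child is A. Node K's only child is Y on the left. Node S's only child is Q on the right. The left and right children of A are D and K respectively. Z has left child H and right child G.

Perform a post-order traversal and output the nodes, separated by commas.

Post-order visits the left subtree, then the right subtree, then the node.
At M: go left to F.
  At F: go left to X.
    At X: go left to B.
      B is a leaf — visit B.
    At X: go right to V.
      At V: go left to W.
        W is a leaf — visit W.
      At V: no right child.
      Visit V.
    Visit X.
  At F: go right to A.
    At A: go left to D.
      D is a leaf — visit D.
    At A: go right to K.
      At K: go left to Y.
        At Y: go left to T.
          T is a leaf — visit T.
        At Y: go right to J.
          J is a leaf — visit J.
        Visit Y.
      At K: no right child.
      Visit K.
    Visit A.
  Visit F.
At M: go right to R.
  At R: go left to S.
    At S: no left child.
    At S: go right to Q.
      Q is a leaf — visit Q.
    Visit S.
  At R: go right to Z.
    At Z: go left to H.
      H is a leaf — visit H.
    At Z: go right to G.
      G is a leaf — visit G.
    Visit Z.
  Visit R.
Visit M.

B, W, V, X, D, T, J, Y, K, A, F, Q, S, H, G, Z, R, M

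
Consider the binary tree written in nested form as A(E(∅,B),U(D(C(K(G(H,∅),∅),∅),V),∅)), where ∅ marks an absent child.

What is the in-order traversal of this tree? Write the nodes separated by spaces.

In-order visits the left subtree, then the node, then the right subtree.
At A: go left to E.
  At E: no left child.
  Visit E.
  At E: go right to B.
    B is a leaf — visit B.
Visit A.
At A: go right to U.
  At U: go left to D.
    At D: go left to C.
      At C: go left to K.
        At K: go left to G.
          At G: go left to H.
            H is a leaf — visit H.
          Visit G.
          At G: no right child.
        Visit K.
        At K: no right child.
      Visit C.
      At C: no right child.
    Visit D.
    At D: go right to V.
      V is a leaf — visit V.
  Visit U.
  At U: no right child.

E B A H G K C D V U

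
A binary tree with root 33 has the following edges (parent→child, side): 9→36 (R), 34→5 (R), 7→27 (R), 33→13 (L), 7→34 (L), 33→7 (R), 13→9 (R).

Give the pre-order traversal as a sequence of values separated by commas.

33, 13, 9, 36, 7, 34, 5, 27

Pre-order visits the node, then its left subtree, then its right subtree.
Visit 33.
At 33: go left to 13.
  Visit 13.
  At 13: no left child.
  At 13: go right to 9.
    Visit 9.
    At 9: no left child.
    At 9: go right to 36.
      36 is a leaf — visit 36.
At 33: go right to 7.
  Visit 7.
  At 7: go left to 34.
    Visit 34.
    At 34: no left child.
    At 34: go right to 5.
      5 is a leaf — visit 5.
  At 7: go right to 27.
    27 is a leaf — visit 27.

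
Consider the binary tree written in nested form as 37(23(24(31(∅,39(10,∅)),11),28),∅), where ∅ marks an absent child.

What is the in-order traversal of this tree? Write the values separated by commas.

31, 10, 39, 24, 11, 23, 28, 37

In-order visits the left subtree, then the node, then the right subtree.
At 37: go left to 23.
  At 23: go left to 24.
    At 24: go left to 31.
      At 31: no left child.
      Visit 31.
      At 31: go right to 39.
        At 39: go left to 10.
          10 is a leaf — visit 10.
        Visit 39.
        At 39: no right child.
    Visit 24.
    At 24: go right to 11.
      11 is a leaf — visit 11.
  Visit 23.
  At 23: go right to 28.
    28 is a leaf — visit 28.
Visit 37.
At 37: no right child.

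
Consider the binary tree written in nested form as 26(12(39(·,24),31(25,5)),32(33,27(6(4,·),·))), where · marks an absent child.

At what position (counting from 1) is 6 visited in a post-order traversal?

Post-order visits the left subtree, then the right subtree, then the node.
At 26: go left to 12.
  At 12: go left to 39.
    At 39: no left child.
    At 39: go right to 24.
      24 is a leaf — visit 24.
    Visit 39.
  At 12: go right to 31.
    At 31: go left to 25.
      25 is a leaf — visit 25.
    At 31: go right to 5.
      5 is a leaf — visit 5.
    Visit 31.
  Visit 12.
At 26: go right to 32.
  At 32: go left to 33.
    33 is a leaf — visit 33.
  At 32: go right to 27.
    At 27: go left to 6.
      At 6: go left to 4.
        4 is a leaf — visit 4.
      At 6: no right child.
      Visit 6.
    At 27: no right child.
    Visit 27.
  Visit 32.
Visit 26.
Full post-order sequence: 24, 39, 25, 5, 31, 12, 33, 4, 6, 27, 32, 26.

9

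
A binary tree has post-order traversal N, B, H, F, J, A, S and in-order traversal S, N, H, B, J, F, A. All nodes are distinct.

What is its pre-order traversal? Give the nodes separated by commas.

The last element of post-order is the root; it splits in-order into left and right subtrees.
Root S: left subtree has 0 nodes { }, right has 6 {N, H, B, J, F, A}.
  Root A: left subtree has 5 nodes {N, H, B, J, F}, right has 0 { }.
    Root J: left subtree has 3 nodes {N, H, B}, right has 1 {F}.
      Root H: left subtree has 1 node {N}, right has 1 {B}.

S, A, J, H, N, B, F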